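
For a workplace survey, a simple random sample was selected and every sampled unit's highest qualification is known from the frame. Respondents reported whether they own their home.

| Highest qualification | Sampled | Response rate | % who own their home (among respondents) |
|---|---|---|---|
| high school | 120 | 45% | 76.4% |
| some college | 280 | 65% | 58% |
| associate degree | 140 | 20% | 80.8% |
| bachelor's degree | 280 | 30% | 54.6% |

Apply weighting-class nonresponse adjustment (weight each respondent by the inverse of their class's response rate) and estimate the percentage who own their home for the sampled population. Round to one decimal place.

Weighting each respondent by the inverse class response rate inflates each class back to its sampled size, so the class weight is n_sampled:
  high school: 120 × 76.4 = 9168
  some college: 280 × 58 = 16,240
  associate degree: 140 × 80.8 = 11,312
  bachelor's degree: 280 × 54.6 = 15,288
Adjusted estimate = 52,008 / 820 = 63.4244 → 63.4%.

63.4%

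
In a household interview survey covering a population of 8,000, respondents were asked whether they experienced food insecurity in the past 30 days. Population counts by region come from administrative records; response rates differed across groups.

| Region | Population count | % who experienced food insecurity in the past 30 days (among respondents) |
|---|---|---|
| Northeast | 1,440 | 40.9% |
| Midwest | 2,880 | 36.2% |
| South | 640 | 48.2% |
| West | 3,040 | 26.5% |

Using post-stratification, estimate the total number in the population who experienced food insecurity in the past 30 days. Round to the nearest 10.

2,750

Each cell contributes its population count × the respondent rate:
  Northeast: 1,440 × 40.9% = 588.96
  Midwest: 2,880 × 36.2% = 1042.56
  South: 640 × 48.2% = 308.48
  West: 3,040 × 26.5% = 805.6
Estimated total = 2745.6 → 2,750.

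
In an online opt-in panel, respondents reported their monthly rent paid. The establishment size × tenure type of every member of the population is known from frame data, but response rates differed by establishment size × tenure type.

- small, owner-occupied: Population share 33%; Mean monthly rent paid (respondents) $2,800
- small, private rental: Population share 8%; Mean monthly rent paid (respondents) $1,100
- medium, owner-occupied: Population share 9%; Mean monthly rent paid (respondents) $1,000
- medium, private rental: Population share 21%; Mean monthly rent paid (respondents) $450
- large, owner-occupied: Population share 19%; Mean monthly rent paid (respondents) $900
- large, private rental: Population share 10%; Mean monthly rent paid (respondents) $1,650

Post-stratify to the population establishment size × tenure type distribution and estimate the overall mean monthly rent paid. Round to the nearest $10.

Reweight to the known establishment size × tenure type distribution:
  small, owner-occupied: 0.33 × 2800 = 924
  small, private rental: 0.08 × 1100 = 88
  medium, owner-occupied: 0.09 × 1000 = 90
  medium, private rental: 0.21 × 450 = 94.5
  large, owner-occupied: 0.19 × 900 = 171
  large, private rental: 0.1 × 1650 = 165
Post-stratified estimate = 1532.5 → $1,530.

$1,530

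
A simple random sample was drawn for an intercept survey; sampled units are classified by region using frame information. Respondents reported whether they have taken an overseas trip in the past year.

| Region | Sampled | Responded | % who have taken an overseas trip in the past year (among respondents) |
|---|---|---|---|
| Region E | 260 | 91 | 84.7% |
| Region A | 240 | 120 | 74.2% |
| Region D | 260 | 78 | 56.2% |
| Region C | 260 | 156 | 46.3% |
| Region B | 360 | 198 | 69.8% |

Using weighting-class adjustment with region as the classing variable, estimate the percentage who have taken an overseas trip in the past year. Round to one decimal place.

Class response rates: Region E 91/260 = 35%, Region A 120/240 = 50%, Region D 78/260 = 30%, Region C 156/260 = 60%, Region B 198/360 = 55%.
With weight = n_sampled/n_responded per class, the weighted class total is n_sampled:
  Region E: 260 × 84.7 = 22,022
  Region A: 240 × 74.2 = 17,808
  Region D: 260 × 56.2 = 14,612
  Region C: 260 × 46.3 = 12,038
  Region B: 360 × 69.8 = 25,128
Adjusted estimate = 91,608 / 1,380 = 66.3826 → 66.4%.

66.4%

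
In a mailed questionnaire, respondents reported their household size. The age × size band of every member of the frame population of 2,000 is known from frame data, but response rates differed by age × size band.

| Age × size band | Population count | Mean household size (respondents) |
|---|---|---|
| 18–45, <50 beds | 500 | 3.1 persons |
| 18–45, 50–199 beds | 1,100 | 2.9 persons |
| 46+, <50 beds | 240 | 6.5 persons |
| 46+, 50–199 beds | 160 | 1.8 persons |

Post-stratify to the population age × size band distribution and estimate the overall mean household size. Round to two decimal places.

3.29

Weight each group's respondent value by its population share:
  18–45, <50 beds: (500/2,000) × 3.1 = 0.775
  18–45, 50–199 beds: (1,100/2,000) × 2.9 = 1.595
  46+, <50 beds: (240/2,000) × 6.5 = 0.78
  46+, 50–199 beds: (160/2,000) × 1.8 = 0.144
Post-stratified estimate = 3.294 → 3.29.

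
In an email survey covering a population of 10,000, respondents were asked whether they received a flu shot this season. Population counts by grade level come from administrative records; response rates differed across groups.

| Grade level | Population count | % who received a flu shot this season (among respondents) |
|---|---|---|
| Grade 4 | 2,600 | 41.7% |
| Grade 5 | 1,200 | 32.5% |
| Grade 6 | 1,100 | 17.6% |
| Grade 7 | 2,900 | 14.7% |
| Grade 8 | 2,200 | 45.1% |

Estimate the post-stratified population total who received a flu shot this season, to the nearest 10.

3,090

Apply each group's respondent rate to its population count:
  Grade 4: 2,600 × 41.7% = 1084.2
  Grade 5: 1,200 × 32.5% = 390
  Grade 6: 1,100 × 17.6% = 193.6
  Grade 7: 2,900 × 14.7% = 426.3
  Grade 8: 2,200 × 45.1% = 992.2
Estimated total = 3086.3 → 3,090.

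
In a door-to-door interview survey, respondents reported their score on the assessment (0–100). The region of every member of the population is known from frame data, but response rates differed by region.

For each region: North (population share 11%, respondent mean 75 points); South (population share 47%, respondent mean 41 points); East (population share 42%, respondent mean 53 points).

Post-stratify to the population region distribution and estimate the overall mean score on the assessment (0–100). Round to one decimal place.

Reweight to the known region distribution:
  North: 0.11 × 75 = 8.25
  South: 0.47 × 41 = 19.27
  East: 0.42 × 53 = 22.26
Post-stratified estimate = 49.78 → 49.8.

49.8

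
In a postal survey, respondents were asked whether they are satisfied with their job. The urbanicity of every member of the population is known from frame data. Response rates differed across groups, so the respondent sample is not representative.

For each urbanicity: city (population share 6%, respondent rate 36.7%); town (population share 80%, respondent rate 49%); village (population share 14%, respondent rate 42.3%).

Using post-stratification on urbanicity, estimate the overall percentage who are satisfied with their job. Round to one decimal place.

47.3%

Weight each group's respondent value by its population share:
  city: 0.06 × 36.7 = 2.202
  town: 0.8 × 49 = 39.2
  village: 0.14 × 42.3 = 5.922
Post-stratified estimate = 47.324 → 47.3%.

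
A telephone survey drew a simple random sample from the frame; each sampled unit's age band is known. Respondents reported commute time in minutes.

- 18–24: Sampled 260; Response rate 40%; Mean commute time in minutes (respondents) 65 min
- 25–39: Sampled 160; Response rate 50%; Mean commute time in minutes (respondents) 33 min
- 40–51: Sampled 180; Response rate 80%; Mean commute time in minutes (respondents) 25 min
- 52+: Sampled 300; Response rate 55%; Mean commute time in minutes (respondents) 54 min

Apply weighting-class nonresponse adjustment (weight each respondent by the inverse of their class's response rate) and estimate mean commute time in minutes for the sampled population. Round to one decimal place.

47.6

Each respondent's weight = sampled/responded in their class; summing within a class gives n_sampled, so:
  18–24: 260 × 65 = 16,900
  25–39: 160 × 33 = 5280
  40–51: 180 × 25 = 4500
  52+: 300 × 54 = 16,200
Adjusted estimate = 42,880 / 900 = 47.6444 → 47.6.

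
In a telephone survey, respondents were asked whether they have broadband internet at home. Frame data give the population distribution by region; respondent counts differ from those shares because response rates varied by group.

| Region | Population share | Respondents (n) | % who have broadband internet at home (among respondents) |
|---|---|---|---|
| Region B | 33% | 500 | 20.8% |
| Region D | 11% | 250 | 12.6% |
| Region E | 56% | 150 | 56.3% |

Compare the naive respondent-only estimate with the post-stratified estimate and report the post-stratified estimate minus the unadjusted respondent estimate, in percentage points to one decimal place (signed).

+15.3 percentage points

Naive respondent-only estimate (weights = respondent counts):
  (500/900)×20.8 + (250/900)×12.6 + (150/900)×56.3 = 24.4389%
Post-stratified estimate weights by population shares:
  0.33×20.8 + 0.11×12.6 + 0.56×56.3 = 39.778%
Difference = 39.778 − 24.4389 = 15.3391 pp.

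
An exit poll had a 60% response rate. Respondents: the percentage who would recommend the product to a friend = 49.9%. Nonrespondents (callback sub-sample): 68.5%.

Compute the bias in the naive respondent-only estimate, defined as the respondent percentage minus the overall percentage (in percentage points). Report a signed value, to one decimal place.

-7.4 percentage points

Nonresponse fraction = 1 − 0.6 = 0.4.
Bias = (nonresponse fraction) × (respondent percentage − nonrespondent percentage)
     = 0.4 × (49.9 − 68.5) = 0.4 × -18.6 = -7.44.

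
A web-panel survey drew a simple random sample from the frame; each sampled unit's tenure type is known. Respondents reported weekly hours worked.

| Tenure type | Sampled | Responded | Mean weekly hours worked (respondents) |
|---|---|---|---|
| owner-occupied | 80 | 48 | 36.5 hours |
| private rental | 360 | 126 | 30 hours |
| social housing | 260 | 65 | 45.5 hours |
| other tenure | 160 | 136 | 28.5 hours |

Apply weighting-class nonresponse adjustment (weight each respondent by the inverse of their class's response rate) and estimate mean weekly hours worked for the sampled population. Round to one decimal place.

Response rates by class: owner-occupied 48/80 = 60%, private rental 126/360 = 35%, social housing 65/260 = 25%, other tenure 136/160 = 85%.
Inverse-response-rate weighting restores each class to its sampled count, so class totals weight by n_sampled:
  owner-occupied: 80 × 36.5 = 2920
  private rental: 360 × 30 = 10,800
  social housing: 260 × 45.5 = 11,830
  other tenure: 160 × 28.5 = 4560
Adjusted estimate = 30,110 / 860 = 35.0116 → 35.0.

35.0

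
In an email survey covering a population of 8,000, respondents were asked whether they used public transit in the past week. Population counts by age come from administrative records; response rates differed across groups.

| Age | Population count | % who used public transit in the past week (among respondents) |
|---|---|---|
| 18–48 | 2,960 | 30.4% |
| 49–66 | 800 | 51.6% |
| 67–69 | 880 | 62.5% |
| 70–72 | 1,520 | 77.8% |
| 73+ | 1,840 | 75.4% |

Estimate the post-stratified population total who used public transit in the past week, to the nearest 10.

Estimated count per cell = population count × respondent percentage:
  18–48: 2,960 × 30.4% = 899.84
  49–66: 800 × 51.6% = 412.8
  67–69: 880 × 62.5% = 550
  70–72: 1,520 × 77.8% = 1182.56
  73+: 1,840 × 75.4% = 1387.36
Estimated total = 4432.56 → 4,430.

4,430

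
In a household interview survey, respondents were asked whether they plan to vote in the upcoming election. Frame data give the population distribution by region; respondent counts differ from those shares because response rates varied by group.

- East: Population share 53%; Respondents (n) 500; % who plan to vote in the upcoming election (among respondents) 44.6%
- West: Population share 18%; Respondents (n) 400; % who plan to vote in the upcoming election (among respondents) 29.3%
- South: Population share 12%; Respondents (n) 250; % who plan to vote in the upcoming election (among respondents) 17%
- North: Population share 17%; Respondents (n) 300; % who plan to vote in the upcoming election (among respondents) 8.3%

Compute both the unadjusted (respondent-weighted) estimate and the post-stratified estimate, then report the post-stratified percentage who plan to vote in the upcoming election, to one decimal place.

Unadjusted (pooled respondent) estimate weights by respondent counts:
  (500/1450)×44.6 + (400/1450)×29.3 + (250/1450)×17 + (300/1450)×8.3 = 28.1103%
Reweighting by population region shares:
  0.53×44.6 + 0.18×29.3 + 0.12×17 + 0.17×8.3 = 32.363%

32.4%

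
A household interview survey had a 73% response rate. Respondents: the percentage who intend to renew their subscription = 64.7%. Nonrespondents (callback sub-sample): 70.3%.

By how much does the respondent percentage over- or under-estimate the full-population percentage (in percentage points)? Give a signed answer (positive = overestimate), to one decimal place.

-1.5 percentage points

Nonresponse fraction = 1 − 0.73 = 0.27.
Bias = (nonresponse fraction) × (respondent percentage − nonrespondent percentage)
     = 0.27 × (64.7 − 70.3) = 0.27 × -5.6 = -1.512.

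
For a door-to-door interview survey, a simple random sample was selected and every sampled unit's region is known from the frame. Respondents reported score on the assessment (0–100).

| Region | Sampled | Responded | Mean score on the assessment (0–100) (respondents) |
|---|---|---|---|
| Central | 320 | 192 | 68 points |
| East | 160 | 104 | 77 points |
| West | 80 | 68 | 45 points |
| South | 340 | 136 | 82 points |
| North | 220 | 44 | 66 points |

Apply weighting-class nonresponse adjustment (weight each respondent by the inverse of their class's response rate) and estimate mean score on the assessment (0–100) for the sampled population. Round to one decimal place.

71.5

Class response rates: Central 192/320 = 60%, East 104/160 = 65%, West 68/80 = 85%, South 136/340 = 40%, North 44/220 = 20%.
With weight = n_sampled/n_responded per class, the weighted class total is n_sampled:
  Central: 320 × 68 = 21,760
  East: 160 × 77 = 12,320
  West: 80 × 45 = 3600
  South: 340 × 82 = 27,880
  North: 220 × 66 = 14,520
Adjusted estimate = 80,080 / 1,120 = 71.5 → 71.5.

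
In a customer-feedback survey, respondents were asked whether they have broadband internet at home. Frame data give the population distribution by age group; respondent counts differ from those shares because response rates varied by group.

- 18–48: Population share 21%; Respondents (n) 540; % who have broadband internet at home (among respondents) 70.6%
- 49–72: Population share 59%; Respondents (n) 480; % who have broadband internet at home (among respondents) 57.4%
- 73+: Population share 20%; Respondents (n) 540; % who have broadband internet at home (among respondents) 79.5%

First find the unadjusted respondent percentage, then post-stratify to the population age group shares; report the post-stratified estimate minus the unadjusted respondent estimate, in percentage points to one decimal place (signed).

-5.0 percentage points

Naive respondent-only estimate (weights = respondent counts):
  (540/1560)×70.6 + (480/1560)×57.4 + (540/1560)×79.5 = 69.6192%
Post-stratifying to population shares instead:
  0.21×70.6 + 0.59×57.4 + 0.2×79.5 = 64.592%
Difference = 64.592 − 69.6192 = -5.0272 pp.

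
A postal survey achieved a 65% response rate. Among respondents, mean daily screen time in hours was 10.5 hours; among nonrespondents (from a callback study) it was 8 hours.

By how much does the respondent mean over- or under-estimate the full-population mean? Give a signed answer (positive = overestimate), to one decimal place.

+0.9

Nonresponse fraction = 1 − 0.65 = 0.35.
Bias = (nonresponse fraction) × (respondent mean − nonrespondent mean)
     = 0.35 × (10.5 − 8) = 0.35 × 2.5 = 0.875.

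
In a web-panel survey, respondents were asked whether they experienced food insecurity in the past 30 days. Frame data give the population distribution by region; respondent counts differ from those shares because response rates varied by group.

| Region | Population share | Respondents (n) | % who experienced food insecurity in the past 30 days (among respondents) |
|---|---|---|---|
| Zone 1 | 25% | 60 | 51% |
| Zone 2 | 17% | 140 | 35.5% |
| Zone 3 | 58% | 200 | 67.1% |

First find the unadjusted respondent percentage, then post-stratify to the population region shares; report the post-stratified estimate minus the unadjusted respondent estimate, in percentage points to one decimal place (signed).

Naive respondent-only estimate (weights = respondent counts):
  (60/400)×51 + (140/400)×35.5 + (200/400)×67.1 = 53.625%
Reweighting by population region shares:
  0.25×51 + 0.17×35.5 + 0.58×67.1 = 57.703%
Difference = 57.703 − 53.625 = 4.078 pp.

+4.1 percentage points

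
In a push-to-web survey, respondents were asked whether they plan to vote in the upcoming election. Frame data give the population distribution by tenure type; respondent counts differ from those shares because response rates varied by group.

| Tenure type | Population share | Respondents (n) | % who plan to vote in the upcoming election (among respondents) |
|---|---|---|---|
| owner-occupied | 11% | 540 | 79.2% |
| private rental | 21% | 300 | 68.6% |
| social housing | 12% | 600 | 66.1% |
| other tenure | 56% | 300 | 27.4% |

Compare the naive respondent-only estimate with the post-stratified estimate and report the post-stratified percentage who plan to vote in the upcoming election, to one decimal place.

Naive respondent-only estimate (weights = respondent counts):
  (540/1740)×79.2 + (300/1740)×68.6 + (600/1740)×66.1 + (300/1740)×27.4 = 63.9241%
Reweighting by population tenure type shares:
  0.11×79.2 + 0.21×68.6 + 0.12×66.1 + 0.56×27.4 = 46.394%

46.4%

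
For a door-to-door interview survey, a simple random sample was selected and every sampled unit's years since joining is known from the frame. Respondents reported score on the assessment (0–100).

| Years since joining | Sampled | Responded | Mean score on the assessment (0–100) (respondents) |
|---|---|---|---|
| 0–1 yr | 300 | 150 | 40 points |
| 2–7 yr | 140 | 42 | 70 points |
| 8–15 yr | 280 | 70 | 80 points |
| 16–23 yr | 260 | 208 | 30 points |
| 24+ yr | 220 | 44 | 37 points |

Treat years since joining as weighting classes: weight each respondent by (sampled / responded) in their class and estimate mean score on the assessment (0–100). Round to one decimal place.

50.1

Response rates by class: 0–1 yr 150/300 = 50%, 2–7 yr 42/140 = 30%, 8–15 yr 70/280 = 25%, 16–23 yr 208/260 = 80%, 24+ yr 44/220 = 20%.
With weight = n_sampled/n_responded per class, the weighted class total is n_sampled:
  0–1 yr: 300 × 40 = 12,000
  2–7 yr: 140 × 70 = 9800
  8–15 yr: 280 × 80 = 22,400
  16–23 yr: 260 × 30 = 7800
  24+ yr: 220 × 37 = 8140
Adjusted estimate = 60,140 / 1,200 = 50.1167 → 50.1.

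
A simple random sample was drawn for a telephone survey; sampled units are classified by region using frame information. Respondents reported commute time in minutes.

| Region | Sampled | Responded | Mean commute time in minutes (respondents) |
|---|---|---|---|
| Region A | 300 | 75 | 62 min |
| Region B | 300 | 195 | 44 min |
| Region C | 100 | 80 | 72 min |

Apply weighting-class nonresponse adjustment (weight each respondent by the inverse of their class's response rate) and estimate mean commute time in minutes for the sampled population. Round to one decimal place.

55.7

Class response rates: Region A 75/300 = 25%, Region B 195/300 = 65%, Region C 80/100 = 80%.
Each respondent's weight = sampled/responded in their class; summing within a class gives n_sampled, so:
  Region A: 300 × 62 = 18,600
  Region B: 300 × 44 = 13,200
  Region C: 100 × 72 = 7200
Adjusted estimate = 39,000 / 700 = 55.7143 → 55.7.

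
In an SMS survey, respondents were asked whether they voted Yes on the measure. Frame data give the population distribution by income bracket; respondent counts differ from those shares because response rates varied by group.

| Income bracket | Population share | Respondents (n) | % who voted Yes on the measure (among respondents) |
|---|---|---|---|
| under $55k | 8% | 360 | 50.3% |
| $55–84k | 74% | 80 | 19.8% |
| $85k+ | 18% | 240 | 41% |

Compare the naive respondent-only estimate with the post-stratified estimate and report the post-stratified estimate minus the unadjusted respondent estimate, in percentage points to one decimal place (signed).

Unadjusted (pooled respondent) estimate weights by respondent counts:
  (360/680)×50.3 + (80/680)×19.8 + (240/680)×41 = 43.4294%
Post-stratifying to population shares instead:
  0.08×50.3 + 0.74×19.8 + 0.18×41 = 26.056%
Difference = 26.056 − 43.4294 = -17.3734 pp.

-17.4 percentage points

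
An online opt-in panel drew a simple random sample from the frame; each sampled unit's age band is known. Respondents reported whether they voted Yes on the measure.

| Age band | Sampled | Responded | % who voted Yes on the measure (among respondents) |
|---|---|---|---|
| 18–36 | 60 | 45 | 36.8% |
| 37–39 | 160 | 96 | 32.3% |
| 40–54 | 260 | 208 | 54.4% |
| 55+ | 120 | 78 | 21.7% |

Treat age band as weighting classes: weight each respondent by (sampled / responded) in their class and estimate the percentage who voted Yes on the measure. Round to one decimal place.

40.2%

Class response rates: 18–36 45/60 = 75%, 37–39 96/160 = 60%, 40–54 208/260 = 80%, 55+ 78/120 = 65%.
Inverse-response-rate weighting restores each class to its sampled count, so class totals weight by n_sampled:
  18–36: 60 × 36.8 = 2208
  37–39: 160 × 32.3 = 5168
  40–54: 260 × 54.4 = 14,144
  55+: 120 × 21.7 = 2604
Adjusted estimate = 24,124 / 600 = 40.2067 → 40.2%.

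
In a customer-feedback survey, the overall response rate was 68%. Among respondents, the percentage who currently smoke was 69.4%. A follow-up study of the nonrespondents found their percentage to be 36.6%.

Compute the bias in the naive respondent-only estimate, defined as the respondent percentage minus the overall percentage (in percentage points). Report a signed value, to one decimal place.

+10.5 percentage points

Nonresponse fraction = 1 − 0.68 = 0.32.
Bias = (nonresponse fraction) × (respondent percentage − nonrespondent percentage)
     = 0.32 × (69.4 − 36.6) = 0.32 × 32.8 = 10.496.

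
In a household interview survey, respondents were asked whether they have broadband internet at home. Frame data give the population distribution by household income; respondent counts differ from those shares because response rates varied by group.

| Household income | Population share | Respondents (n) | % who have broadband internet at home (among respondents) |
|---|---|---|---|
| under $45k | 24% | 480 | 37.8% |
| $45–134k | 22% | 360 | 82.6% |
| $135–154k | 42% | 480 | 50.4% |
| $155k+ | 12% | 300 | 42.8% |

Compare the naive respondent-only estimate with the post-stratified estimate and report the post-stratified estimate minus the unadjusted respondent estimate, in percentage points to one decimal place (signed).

+1.1 percentage points

Unadjusted (pooled respondent) estimate weights by respondent counts:
  (480/1620)×37.8 + (360/1620)×82.6 + (480/1620)×50.4 + (300/1620)×42.8 = 52.4148%
Post-stratifying to population shares instead:
  0.24×37.8 + 0.22×82.6 + 0.42×50.4 + 0.12×42.8 = 53.548%
Difference = 53.548 − 52.4148 = 1.1332 pp.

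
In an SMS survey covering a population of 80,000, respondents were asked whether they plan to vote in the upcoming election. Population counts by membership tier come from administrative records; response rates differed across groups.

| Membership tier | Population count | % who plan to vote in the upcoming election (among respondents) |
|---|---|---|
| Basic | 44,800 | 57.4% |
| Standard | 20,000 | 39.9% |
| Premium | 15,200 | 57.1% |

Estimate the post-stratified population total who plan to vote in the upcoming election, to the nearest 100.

Each cell contributes its population count × the respondent rate:
  Basic: 44,800 × 57.4% = 25715.2
  Standard: 20,000 × 39.9% = 7980
  Premium: 15,200 × 57.1% = 8679.2
Estimated total = 42374.4 → 42,400.

42,400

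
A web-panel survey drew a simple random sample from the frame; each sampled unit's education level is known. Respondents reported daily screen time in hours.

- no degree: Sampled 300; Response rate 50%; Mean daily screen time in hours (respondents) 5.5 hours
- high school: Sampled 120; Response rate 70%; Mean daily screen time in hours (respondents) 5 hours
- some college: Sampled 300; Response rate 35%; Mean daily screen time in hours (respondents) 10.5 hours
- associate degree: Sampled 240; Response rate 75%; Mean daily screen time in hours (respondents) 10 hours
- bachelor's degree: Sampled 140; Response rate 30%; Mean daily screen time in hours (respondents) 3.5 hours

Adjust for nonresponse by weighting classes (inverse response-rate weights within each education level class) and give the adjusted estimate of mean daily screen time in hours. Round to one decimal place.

7.5

With weight = n_sampled/n_responded per class, the weighted class total is n_sampled:
  no degree: 300 × 5.5 = 1650
  high school: 120 × 5 = 600
  some college: 300 × 10.5 = 3150
  associate degree: 240 × 10 = 2400
  bachelor's degree: 140 × 3.5 = 490
Adjusted estimate = 8290 / 1,100 = 7.53636 → 7.5.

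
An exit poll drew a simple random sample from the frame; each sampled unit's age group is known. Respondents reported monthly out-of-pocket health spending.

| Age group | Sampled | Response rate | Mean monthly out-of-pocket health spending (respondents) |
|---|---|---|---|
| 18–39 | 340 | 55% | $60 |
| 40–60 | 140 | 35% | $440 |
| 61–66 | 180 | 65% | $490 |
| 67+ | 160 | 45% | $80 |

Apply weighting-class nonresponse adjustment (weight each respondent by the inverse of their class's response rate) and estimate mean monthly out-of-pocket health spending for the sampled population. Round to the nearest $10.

$220

With weight = n_sampled/n_responded per class, the weighted class total is n_sampled:
  18–39: 340 × 60 = 20,400
  40–60: 140 × 440 = 61,600
  61–66: 180 × 490 = 88,200
  67+: 160 × 80 = 12,800
Adjusted estimate = 183,000 / 820 = 223.171 → $220.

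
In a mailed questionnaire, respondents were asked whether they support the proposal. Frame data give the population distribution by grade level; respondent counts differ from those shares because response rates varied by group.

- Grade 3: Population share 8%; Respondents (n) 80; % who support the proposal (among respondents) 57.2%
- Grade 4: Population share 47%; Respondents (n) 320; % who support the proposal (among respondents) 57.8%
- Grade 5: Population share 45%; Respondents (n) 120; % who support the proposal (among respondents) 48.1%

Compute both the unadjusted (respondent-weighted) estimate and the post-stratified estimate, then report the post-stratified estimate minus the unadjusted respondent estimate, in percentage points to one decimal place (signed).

-2.1 percentage points

Naive respondent-only estimate (weights = respondent counts):
  (80/520)×57.2 + (320/520)×57.8 + (120/520)×48.1 = 55.4692%
Post-stratifying to population shares instead:
  0.08×57.2 + 0.47×57.8 + 0.45×48.1 = 53.387%
Difference = 53.387 − 55.4692 = -2.0822 pp.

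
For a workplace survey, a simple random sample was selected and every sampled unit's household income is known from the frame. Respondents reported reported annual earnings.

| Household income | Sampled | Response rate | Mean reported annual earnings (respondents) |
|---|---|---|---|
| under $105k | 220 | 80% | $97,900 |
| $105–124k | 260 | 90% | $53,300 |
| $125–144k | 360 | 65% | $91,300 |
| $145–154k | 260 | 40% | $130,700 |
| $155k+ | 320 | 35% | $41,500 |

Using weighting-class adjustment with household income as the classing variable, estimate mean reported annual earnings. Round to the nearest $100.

Inverse-response-rate weighting restores each class to its sampled count, so class totals weight by n_sampled:
  under $105k: 220 × 97,900 = 21,538,000
  $105–124k: 260 × 53,300 = 13,858,000
  $125–144k: 360 × 91,300 = 32,868,000
  $145–154k: 260 × 130,700 = 33,982,000
  $155k+: 320 × 41,500 = 13,280,000
Adjusted estimate = 115,526,000 / 1,420 = 81356.3 → $81,400.

$81,400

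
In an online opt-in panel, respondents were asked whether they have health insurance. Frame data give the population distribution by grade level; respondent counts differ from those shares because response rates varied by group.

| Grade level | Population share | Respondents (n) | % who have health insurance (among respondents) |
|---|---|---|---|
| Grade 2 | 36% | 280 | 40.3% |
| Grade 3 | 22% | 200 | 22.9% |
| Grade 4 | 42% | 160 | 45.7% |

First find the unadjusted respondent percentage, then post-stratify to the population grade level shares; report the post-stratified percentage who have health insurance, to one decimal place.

Without adjustment, the pooled respondent share is:
  (280/640)×40.3 + (200/640)×22.9 + (160/640)×45.7 = 36.2125%
Post-stratifying to population shares instead:
  0.36×40.3 + 0.22×22.9 + 0.42×45.7 = 38.74%

38.7%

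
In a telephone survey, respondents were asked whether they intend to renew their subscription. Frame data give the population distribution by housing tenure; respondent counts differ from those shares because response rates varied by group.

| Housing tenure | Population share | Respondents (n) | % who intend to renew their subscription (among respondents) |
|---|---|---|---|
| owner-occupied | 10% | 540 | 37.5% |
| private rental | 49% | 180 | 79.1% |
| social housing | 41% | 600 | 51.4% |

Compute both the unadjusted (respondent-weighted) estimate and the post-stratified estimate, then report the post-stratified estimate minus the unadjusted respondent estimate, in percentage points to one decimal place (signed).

Naive respondent-only estimate (weights = respondent counts):
  (540/1320)×37.5 + (180/1320)×79.1 + (600/1320)×51.4 = 49.4909%
Post-stratified estimate weights by population shares:
  0.1×37.5 + 0.49×79.1 + 0.41×51.4 = 63.583%
Difference = 63.583 − 49.4909 = 14.0921 pp.

+14.1 percentage points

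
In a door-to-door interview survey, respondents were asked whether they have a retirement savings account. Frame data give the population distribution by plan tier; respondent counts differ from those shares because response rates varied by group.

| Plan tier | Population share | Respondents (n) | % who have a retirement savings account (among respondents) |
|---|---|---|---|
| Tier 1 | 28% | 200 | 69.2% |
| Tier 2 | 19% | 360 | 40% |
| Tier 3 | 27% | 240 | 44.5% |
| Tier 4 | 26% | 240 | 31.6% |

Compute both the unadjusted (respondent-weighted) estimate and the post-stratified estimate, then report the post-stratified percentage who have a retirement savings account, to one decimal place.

Without adjustment, the pooled respondent share is:
  (200/1040)×69.2 + (360/1040)×40 + (240/1040)×44.5 + (240/1040)×31.6 = 44.7154%
Post-stratified estimate weights by population shares:
  0.28×69.2 + 0.19×40 + 0.27×44.5 + 0.26×31.6 = 47.207%

47.2%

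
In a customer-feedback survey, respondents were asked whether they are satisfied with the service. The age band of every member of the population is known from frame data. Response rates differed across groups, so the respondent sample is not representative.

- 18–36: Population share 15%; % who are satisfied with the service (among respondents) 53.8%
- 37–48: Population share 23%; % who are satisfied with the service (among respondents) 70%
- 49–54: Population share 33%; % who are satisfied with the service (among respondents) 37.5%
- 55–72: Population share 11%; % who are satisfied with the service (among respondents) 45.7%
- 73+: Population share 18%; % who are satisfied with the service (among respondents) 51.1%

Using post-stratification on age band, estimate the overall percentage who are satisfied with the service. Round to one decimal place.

Weight each group's respondent value by its population share:
  18–36: 0.15 × 53.8 = 8.07
  37–48: 0.23 × 70 = 16.1
  49–54: 0.33 × 37.5 = 12.375
  55–72: 0.11 × 45.7 = 5.027
  73+: 0.18 × 51.1 = 9.198
Post-stratified estimate = 50.77 → 50.8%.

50.8%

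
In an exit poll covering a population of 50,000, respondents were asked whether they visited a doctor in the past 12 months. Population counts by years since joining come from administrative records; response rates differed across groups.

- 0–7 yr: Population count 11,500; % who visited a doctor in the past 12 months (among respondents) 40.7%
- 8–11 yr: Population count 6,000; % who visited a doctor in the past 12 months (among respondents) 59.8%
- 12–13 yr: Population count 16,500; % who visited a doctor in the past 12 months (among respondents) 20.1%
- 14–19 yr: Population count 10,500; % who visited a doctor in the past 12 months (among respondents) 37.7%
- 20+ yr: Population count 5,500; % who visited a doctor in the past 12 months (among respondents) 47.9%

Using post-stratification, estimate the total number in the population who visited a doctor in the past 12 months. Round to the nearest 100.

18,200

Apply each group's respondent rate to its population count:
  0–7 yr: 11,500 × 40.7% = 4680.5
  8–11 yr: 6,000 × 59.8% = 3588
  12–13 yr: 16,500 × 20.1% = 3316.5
  14–19 yr: 10,500 × 37.7% = 3958.5
  20+ yr: 5,500 × 47.9% = 2634.5
Estimated total = 18,178 → 18,200.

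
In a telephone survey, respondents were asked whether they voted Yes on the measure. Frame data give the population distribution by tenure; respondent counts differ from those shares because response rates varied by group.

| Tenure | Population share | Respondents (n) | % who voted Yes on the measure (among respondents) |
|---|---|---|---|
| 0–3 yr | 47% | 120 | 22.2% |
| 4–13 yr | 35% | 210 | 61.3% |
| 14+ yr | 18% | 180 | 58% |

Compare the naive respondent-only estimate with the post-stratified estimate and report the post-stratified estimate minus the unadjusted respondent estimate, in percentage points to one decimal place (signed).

-8.6 percentage points

Naive respondent-only estimate (weights = respondent counts):
  (120/510)×22.2 + (210/510)×61.3 + (180/510)×58 = 50.9353%
Post-stratified estimate weights by population shares:
  0.47×22.2 + 0.35×61.3 + 0.18×58 = 42.329%
Difference = 42.329 − 50.9353 = -8.6063 pp.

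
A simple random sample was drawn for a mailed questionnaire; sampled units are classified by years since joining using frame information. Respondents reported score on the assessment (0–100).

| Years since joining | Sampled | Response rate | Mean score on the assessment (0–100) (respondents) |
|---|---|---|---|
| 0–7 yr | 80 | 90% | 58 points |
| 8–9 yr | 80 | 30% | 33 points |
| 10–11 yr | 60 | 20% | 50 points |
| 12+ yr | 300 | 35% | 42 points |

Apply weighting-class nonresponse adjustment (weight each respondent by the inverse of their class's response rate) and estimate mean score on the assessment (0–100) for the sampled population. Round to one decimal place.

Each respondent's weight = sampled/responded in their class; summing within a class gives n_sampled, so:
  0–7 yr: 80 × 58 = 4640
  8–9 yr: 80 × 33 = 2640
  10–11 yr: 60 × 50 = 3000
  12+ yr: 300 × 42 = 12,600
Adjusted estimate = 22,880 / 520 = 44 → 44.0.

44.0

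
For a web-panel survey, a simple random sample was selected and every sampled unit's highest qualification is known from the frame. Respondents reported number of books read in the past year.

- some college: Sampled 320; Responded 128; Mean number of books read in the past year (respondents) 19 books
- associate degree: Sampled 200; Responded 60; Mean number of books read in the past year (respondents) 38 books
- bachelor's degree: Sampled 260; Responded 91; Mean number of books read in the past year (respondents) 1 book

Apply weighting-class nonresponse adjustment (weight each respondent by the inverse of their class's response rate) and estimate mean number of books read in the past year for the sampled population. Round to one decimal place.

17.9

Class response rates: some college 128/320 = 40%, associate degree 60/200 = 30%, bachelor's degree 91/260 = 35%.
Weighting each respondent by the inverse class response rate inflates each class back to its sampled size, so the class weight is n_sampled:
  some college: 320 × 19 = 6080
  associate degree: 200 × 38 = 7600
  bachelor's degree: 260 × 1 = 260
Adjusted estimate = 13,940 / 780 = 17.8718 → 17.9.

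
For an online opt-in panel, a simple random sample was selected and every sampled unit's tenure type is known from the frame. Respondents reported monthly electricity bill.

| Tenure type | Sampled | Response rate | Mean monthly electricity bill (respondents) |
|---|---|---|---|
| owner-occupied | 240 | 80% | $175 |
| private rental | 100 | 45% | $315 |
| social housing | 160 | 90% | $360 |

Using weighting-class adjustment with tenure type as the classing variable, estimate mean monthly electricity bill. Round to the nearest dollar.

$262

Each respondent's weight = sampled/responded in their class; summing within a class gives n_sampled, so:
  owner-occupied: 240 × 175 = 42,000
  private rental: 100 × 315 = 31,500
  social housing: 160 × 360 = 57,600
Adjusted estimate = 131,100 / 500 = 262.2 → $262.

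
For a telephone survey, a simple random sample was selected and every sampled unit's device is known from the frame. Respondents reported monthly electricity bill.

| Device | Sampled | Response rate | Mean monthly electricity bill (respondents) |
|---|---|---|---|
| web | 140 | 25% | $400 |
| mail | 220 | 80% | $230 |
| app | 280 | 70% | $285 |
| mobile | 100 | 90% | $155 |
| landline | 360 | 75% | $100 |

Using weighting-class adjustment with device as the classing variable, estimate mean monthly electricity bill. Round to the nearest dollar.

Each respondent's weight = sampled/responded in their class; summing within a class gives n_sampled, so:
  web: 140 × 400 = 56,000
  mail: 220 × 230 = 50,600
  app: 280 × 285 = 79,800
  mobile: 100 × 155 = 15,500
  landline: 360 × 100 = 36,000
Adjusted estimate = 237,900 / 1,100 = 216.273 → $216.

$216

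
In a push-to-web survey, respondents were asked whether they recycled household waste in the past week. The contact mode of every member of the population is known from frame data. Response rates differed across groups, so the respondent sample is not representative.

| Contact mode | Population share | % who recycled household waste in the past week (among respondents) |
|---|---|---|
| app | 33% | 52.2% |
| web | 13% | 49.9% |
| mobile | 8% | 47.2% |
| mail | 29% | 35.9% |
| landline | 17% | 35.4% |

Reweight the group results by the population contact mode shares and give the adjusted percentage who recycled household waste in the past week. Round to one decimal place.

Weight each group's respondent value by its population share:
  app: 0.33 × 52.2 = 17.226
  web: 0.13 × 49.9 = 6.487
  mobile: 0.08 × 47.2 = 3.776
  mail: 0.29 × 35.9 = 10.411
  landline: 0.17 × 35.4 = 6.018
Post-stratified estimate = 43.918 → 43.9%.

43.9%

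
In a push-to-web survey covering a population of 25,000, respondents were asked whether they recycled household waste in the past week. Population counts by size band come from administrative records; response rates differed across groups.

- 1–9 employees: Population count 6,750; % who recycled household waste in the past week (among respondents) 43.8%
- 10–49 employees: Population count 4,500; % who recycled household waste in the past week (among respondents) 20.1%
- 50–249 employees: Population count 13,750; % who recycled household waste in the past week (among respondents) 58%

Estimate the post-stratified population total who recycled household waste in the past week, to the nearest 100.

Estimated count per cell = population count × respondent percentage:
  1–9 employees: 6,750 × 43.8% = 2956.5
  10–49 employees: 4,500 × 20.1% = 904.5
  50–249 employees: 13,750 × 58% = 7975
Estimated total = 11,836 → 11,800.

11,800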